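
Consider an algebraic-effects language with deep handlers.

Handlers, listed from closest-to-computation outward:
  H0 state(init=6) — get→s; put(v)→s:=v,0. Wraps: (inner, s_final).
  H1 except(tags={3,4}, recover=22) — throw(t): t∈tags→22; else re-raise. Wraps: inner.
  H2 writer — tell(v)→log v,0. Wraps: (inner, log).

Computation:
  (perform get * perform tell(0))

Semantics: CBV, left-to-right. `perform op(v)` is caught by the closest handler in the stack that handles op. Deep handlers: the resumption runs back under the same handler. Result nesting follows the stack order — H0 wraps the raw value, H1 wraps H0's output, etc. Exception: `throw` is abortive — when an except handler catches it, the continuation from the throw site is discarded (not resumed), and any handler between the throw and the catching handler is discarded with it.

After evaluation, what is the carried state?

Step-by-step:
get @ H0 ⇒ 6
tell(0) @ H2 ⇒ log+=0
H0 returns (0, 6)
H1 returns (0, 6)
H2 returns ((0, 6), (0))
= ((0, 6), (0))

Answer: 6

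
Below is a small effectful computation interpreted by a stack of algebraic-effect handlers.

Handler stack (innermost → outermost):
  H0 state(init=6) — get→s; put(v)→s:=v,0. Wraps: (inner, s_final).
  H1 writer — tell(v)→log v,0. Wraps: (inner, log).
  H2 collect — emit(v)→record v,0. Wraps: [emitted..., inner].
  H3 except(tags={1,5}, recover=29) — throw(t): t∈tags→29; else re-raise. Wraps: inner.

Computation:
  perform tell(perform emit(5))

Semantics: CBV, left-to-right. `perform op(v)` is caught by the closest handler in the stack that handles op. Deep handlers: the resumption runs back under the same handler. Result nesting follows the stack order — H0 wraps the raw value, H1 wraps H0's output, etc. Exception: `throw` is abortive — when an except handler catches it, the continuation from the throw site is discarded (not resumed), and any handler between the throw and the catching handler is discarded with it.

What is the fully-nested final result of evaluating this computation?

Working:
emit(5) @ H2 ⇒ out+=5
tell(0) @ H1 ⇒ log+=0
H0 returns (0, 6)
H1 returns ((0, 6), (0))
H2 returns [5, ((0, 6), (0))]
H3 returns [5, ((0, 6), (0))]
= [5, ((0, 6), (0))]

Answer: [5, ((0, 6), (0))]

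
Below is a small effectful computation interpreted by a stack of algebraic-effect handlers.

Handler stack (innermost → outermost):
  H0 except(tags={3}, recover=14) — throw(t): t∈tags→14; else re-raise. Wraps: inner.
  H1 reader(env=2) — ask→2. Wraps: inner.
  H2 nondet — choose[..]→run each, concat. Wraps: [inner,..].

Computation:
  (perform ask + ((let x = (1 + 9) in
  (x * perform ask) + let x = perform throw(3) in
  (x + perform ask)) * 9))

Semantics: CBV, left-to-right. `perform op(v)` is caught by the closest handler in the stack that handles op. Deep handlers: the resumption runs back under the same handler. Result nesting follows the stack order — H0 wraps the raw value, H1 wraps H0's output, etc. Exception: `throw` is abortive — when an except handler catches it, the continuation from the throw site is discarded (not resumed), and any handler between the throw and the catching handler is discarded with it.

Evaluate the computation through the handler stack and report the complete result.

Answer: [14]

Step-by-step:
ask @ H1 ⇒ 2
ask @ H1 ⇒ 2
throw(3) @ H0 caught ⇒ 14
H1 returns 14
H2 returns [14]
= [14]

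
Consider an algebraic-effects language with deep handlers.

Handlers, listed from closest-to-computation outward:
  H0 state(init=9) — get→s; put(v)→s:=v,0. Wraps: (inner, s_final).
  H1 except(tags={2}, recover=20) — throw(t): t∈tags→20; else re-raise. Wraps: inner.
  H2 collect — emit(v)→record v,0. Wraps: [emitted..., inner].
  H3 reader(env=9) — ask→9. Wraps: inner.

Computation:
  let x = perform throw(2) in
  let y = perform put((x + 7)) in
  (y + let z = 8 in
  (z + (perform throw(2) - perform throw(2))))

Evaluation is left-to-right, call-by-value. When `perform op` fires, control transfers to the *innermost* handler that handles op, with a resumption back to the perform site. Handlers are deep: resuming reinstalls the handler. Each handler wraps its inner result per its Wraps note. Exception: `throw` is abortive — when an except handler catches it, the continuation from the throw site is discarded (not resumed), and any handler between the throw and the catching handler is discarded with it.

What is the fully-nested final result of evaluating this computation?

Evaluation trace:
throw(2) @ H1 caught ⇒ 20
H2 returns [20]
H3 returns [20]
= [20]

Answer: [20]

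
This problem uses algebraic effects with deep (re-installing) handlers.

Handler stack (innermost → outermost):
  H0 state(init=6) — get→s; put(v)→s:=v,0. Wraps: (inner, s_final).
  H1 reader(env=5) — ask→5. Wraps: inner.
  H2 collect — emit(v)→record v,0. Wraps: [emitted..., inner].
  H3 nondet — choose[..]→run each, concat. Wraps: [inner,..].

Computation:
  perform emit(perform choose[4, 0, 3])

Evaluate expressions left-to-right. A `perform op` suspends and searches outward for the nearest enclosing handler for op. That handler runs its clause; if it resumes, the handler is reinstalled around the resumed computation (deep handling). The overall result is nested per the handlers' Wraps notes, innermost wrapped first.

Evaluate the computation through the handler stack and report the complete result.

Answer: [[4, (0, 6)], [0, (0, 6)], [3, (0, 6)]]

Evaluation trace:
choose[4, 0, 3] @ H3
  branch[0] choose=4:
    emit(4) @ H2 ⇒ out+=4
    H0 returns (0, 6)
    H1 returns (0, 6)
    H2 returns [4, (0, 6)]
    H3 returns [[4, (0, 6)]]
  branch[1] choose=0:
    emit(0) @ H2 ⇒ out+=0
    H0 returns (0, 6)
    H1 returns (0, 6)
    H2 returns [0, (0, 6)]
    H3 returns [[0, (0, 6)]]
  branch[2] choose=3:
    emit(3) @ H2 ⇒ out+=3
    H0 returns (0, 6)
    H1 returns (0, 6)
    H2 returns [3, (0, 6)]
    H3 returns [[3, (0, 6)]]
= [[4, (0, 6)], [0, (0, 6)], [3, (0, 6)]]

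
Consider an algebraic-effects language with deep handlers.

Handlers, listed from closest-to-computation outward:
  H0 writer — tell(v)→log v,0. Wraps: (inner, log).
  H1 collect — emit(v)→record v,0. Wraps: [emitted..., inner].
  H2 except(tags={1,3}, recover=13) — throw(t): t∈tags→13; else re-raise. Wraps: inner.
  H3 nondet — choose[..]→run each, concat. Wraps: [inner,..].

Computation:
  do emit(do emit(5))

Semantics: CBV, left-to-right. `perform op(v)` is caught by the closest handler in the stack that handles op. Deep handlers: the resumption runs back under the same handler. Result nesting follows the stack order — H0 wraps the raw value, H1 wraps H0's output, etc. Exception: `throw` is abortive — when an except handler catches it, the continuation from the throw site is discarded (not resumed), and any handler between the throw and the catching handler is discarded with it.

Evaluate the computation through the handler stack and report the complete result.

Answer: [[5, 0, (0, ())]]

Evaluation trace:
emit(5) @ H1 ⇒ out+=5
emit(0) @ H1 ⇒ out+=0
H0 returns (0, ())
H1 returns [5, 0, (0, ())]
H2 returns [5, 0, (0, ())]
H3 returns [[5, 0, (0, ())]]
= [[5, 0, (0, ())]]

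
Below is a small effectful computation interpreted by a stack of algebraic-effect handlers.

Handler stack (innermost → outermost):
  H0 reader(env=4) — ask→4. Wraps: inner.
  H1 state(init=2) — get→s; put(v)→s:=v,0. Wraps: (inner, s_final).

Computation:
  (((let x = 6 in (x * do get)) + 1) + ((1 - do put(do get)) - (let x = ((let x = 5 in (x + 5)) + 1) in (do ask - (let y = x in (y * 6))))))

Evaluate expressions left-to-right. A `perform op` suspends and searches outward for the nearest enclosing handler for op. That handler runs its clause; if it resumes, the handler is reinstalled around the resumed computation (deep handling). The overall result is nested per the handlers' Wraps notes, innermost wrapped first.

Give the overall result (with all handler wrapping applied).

Working:
get @ H1 ⇒ 2
get @ H1 ⇒ 2
put(2) @ H1 ⇒ s:=2
ask @ H0 ⇒ 4
H0 returns 76
H1 returns (76, 2)
= (76, 2)

Answer: (76, 2)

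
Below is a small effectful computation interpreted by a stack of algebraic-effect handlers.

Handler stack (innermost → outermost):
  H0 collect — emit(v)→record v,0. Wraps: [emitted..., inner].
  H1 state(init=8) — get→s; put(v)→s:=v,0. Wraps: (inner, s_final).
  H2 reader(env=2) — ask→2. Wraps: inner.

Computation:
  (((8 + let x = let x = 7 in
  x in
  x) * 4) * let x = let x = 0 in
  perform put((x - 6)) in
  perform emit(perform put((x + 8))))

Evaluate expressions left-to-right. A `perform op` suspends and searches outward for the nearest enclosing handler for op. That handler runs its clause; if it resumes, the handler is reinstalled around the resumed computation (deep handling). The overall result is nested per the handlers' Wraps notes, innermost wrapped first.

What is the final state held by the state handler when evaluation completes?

Step-by-step:
put(-6) @ H1 ⇒ s:=-6
put(8) @ H1 ⇒ s:=8
emit(0) @ H0 ⇒ out+=0
H0 returns [0, 0]
H1 returns ([0, 0], 8)
H2 returns ([0, 0], 8)
= ([0, 0], 8)

Answer: 8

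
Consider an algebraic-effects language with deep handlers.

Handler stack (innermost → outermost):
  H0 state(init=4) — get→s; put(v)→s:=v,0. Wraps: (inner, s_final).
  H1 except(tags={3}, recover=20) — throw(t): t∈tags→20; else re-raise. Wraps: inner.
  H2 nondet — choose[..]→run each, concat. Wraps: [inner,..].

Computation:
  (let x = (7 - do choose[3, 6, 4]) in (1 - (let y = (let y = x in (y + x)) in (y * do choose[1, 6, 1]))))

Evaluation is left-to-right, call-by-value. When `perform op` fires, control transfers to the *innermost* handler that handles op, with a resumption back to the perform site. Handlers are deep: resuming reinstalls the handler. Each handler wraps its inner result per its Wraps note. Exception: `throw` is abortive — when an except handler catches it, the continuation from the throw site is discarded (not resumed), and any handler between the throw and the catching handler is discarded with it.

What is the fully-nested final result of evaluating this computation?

Answer: [(-7, 4), (-47, 4), (-7, 4), (-1, 4), (-11, 4), (-1, 4), (-5, 4), (-35, 4), (-5, 4)]

Working:
choose[3, 6, 4] @ H2
  branch[0] choose=3:
    choose[1, 6, 1] @ H2
      branch[0] choose=1:
        H0 returns (-7, 4)
        H1 returns (-7, 4)
        H2 returns [(-7, 4)]
      branch[1] choose=6:
        H0 returns (-47, 4)
        H1 returns (-47, 4)
        H2 returns [(-47, 4)]
      branch[2] choose=1:
        H0 returns (-7, 4)
        H1 returns (-7, 4)
        H2 returns [(-7, 4)]
  branch[1] choose=6:
    choose[1, 6, 1] @ H2
      branch[0] choose=1:
        H0 returns (-1, 4)
        H1 returns (-1, 4)
        H2 returns [(-1, 4)]
      branch[1] choose=6:
        H0 returns (-11, 4)
        H1 returns (-11, 4)
        H2 returns [(-11, 4)]
      branch[2] choose=1:
        H0 returns (-1, 4)
        H1 returns (-1, 4)
        H2 returns [(-1, 4)]
  branch[2] choose=4:
    choose[1, 6, 1] @ H2
      branch[0] choose=1:
        H0 returns (-5, 4)
        H1 returns (-5, 4)
        H2 returns [(-5, 4)]
      branch[1] choose=6:
        H0 returns (-35, 4)
        H1 returns (-35, 4)
        H2 returns [(-35, 4)]
      branch[2] choose=1:
        H0 returns (-5, 4)
        H1 returns (-5, 4)
        H2 returns [(-5, 4)]
= [(-7, 4), (-47, 4), (-7, 4), (-1, 4), (-11, 4), (-1, 4), (-5, 4), (-35, 4), (-5, 4)]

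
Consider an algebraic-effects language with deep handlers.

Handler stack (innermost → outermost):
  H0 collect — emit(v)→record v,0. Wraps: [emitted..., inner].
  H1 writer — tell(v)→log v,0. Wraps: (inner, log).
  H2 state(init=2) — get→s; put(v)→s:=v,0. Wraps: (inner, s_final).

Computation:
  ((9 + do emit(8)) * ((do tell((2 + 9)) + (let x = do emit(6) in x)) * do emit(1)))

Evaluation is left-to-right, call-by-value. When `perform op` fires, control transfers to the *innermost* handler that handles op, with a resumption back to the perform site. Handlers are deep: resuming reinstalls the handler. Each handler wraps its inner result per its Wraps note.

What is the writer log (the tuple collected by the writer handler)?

Evaluation trace:
emit(8) @ H0 ⇒ out+=8
tell(11) @ H1 ⇒ log+=11
emit(6) @ H0 ⇒ out+=6
emit(1) @ H0 ⇒ out+=1
H0 returns [8, 6, 1, 0]
H1 returns ([8, 6, 1, 0], (11))
H2 returns (([8, 6, 1, 0], (11)), 2)
= (([8, 6, 1, 0], (11)), 2)

Answer: (11)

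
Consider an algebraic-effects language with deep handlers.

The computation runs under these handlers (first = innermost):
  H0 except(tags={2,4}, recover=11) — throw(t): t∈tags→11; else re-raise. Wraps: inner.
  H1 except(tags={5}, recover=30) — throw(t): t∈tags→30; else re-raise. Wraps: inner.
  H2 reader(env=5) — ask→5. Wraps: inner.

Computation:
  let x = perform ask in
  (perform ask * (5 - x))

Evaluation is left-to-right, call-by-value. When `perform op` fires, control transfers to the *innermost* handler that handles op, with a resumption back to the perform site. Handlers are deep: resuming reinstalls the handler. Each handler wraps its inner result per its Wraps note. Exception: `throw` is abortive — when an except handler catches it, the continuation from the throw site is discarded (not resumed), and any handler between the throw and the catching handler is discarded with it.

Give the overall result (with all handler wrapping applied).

Answer: 0

Evaluation trace:
ask @ H2 ⇒ 5
ask @ H2 ⇒ 5
H0 returns 0
H1 returns 0
H2 returns 0
= 0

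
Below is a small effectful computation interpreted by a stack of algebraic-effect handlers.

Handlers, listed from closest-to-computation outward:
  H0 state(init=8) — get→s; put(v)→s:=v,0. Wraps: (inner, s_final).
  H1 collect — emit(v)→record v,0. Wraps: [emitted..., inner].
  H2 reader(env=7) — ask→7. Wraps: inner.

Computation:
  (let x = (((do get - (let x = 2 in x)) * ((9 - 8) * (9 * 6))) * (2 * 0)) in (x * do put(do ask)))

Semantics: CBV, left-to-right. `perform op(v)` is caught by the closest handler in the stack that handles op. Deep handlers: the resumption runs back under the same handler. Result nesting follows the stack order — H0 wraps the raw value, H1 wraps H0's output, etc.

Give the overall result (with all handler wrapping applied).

Answer: [(0, 7)]

Working:
get @ H0 ⇒ 8
ask @ H2 ⇒ 7
put(7) @ H0 ⇒ s:=7
H0 returns (0, 7)
H1 returns [(0, 7)]
H2 returns [(0, 7)]
= [(0, 7)]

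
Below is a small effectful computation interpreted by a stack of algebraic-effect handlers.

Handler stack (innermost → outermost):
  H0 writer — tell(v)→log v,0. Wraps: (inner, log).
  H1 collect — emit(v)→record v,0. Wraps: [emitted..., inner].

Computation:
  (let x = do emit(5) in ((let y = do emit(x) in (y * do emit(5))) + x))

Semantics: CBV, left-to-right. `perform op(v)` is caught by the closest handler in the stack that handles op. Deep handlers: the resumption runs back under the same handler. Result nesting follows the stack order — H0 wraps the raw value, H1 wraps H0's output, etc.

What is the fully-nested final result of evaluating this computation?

Working:
emit(5) @ H1 ⇒ out+=5
emit(0) @ H1 ⇒ out+=0
emit(5) @ H1 ⇒ out+=5
H0 returns (0, ())
H1 returns [5, 0, 5, (0, ())]
= [5, 0, 5, (0, ())]

Answer: [5, 0, 5, (0, ())]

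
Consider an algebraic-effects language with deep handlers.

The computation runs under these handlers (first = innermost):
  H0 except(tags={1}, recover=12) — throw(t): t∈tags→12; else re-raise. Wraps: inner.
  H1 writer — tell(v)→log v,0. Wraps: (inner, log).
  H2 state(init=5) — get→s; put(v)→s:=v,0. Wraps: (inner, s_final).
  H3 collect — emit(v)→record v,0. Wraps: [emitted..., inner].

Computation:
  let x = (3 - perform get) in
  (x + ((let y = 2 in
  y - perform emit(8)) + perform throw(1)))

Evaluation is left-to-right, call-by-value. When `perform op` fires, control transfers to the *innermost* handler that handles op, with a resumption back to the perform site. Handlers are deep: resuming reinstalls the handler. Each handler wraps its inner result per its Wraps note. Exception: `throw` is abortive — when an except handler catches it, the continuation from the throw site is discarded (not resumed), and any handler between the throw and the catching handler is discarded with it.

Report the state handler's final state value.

Evaluation trace:
get @ H2 ⇒ 5
emit(8) @ H3 ⇒ out+=8
throw(1) @ H0 caught ⇒ 12
H1 returns (12, ())
H2 returns ((12, ()), 5)
H3 returns [8, ((12, ()), 5)]
= [8, ((12, ()), 5)]

Answer: 5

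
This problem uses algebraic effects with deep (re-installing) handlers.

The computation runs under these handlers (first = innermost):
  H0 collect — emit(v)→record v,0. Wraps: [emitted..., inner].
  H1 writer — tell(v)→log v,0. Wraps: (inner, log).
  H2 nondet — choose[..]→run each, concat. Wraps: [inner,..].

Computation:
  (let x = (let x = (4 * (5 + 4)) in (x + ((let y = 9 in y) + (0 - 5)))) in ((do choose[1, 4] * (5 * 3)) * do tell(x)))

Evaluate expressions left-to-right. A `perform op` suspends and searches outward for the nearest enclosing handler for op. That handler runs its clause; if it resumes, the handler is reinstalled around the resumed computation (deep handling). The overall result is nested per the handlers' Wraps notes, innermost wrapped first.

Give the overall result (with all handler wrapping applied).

Working:
choose[1, 4] @ H2
  branch[0] choose=1:
    tell(40) @ H1 ⇒ log+=40
    H0 returns [0]
    H1 returns ([0], (40))
    H2 returns [([0], (40))]
  branch[1] choose=4:
    tell(40) @ H1 ⇒ log+=40
    H0 returns [0]
    H1 returns ([0], (40))
    H2 returns [([0], (40))]
= [([0], (40)), ([0], (40))]

Answer: [([0], (40)), ([0], (40))]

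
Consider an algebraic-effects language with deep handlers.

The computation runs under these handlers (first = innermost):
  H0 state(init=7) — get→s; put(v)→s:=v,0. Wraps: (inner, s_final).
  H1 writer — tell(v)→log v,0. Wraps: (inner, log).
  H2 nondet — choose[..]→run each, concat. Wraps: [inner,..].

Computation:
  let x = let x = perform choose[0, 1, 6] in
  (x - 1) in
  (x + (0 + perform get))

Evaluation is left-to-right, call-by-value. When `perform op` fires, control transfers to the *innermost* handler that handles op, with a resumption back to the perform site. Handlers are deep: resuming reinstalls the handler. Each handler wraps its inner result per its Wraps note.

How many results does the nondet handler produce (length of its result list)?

Evaluation trace:
choose[0, 1, 6] @ H2
  branch[0] choose=0:
    get @ H0 ⇒ 7
    H0 returns (6, 7)
    H1 returns ((6, 7), ())
    H2 returns [((6, 7), ())]
  branch[1] choose=1:
    get @ H0 ⇒ 7
    H0 returns (7, 7)
    H1 returns ((7, 7), ())
    H2 returns [((7, 7), ())]
  branch[2] choose=6:
    get @ H0 ⇒ 7
    H0 returns (12, 7)
    H1 returns ((12, 7), ())
    H2 returns [((12, 7), ())]
= [((6, 7), ()), ((7, 7), ()), ((12, 7), ())]

Answer: 3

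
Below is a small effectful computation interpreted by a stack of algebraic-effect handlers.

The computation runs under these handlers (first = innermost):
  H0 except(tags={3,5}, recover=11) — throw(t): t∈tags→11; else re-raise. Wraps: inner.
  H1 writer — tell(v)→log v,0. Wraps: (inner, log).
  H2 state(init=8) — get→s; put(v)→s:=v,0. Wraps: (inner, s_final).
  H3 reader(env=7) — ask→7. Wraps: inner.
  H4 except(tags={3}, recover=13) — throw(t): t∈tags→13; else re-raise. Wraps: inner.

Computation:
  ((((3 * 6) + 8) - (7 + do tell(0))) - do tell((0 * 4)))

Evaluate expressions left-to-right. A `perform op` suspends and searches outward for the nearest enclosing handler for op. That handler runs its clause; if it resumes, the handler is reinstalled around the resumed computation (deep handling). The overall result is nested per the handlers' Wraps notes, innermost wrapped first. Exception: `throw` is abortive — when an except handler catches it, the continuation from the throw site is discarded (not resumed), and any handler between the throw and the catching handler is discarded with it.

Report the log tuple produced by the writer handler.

Evaluation trace:
tell(0) @ H1 ⇒ log+=0
tell(0) @ H1 ⇒ log+=0
H0 returns 19
H1 returns (19, (0, 0))
H2 returns ((19, (0, 0)), 8)
H3 returns ((19, (0, 0)), 8)
H4 returns ((19, (0, 0)), 8)
= ((19, (0, 0)), 8)

Answer: (0, 0)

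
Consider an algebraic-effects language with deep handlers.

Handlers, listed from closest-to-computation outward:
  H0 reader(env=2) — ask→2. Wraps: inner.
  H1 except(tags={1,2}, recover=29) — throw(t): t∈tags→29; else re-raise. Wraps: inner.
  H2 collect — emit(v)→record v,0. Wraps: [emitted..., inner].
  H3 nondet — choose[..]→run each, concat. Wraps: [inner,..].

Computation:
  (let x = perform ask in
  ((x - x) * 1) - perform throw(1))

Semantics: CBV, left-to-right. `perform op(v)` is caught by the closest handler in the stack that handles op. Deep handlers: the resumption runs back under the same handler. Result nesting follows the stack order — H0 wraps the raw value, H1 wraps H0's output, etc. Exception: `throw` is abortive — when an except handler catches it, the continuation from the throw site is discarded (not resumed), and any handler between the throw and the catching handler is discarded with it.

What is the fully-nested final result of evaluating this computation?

Answer: [[29]]

Evaluation trace:
ask @ H0 ⇒ 2
throw(1) @ H1 caught ⇒ 29
H2 returns [29]
H3 returns [[29]]
= [[29]]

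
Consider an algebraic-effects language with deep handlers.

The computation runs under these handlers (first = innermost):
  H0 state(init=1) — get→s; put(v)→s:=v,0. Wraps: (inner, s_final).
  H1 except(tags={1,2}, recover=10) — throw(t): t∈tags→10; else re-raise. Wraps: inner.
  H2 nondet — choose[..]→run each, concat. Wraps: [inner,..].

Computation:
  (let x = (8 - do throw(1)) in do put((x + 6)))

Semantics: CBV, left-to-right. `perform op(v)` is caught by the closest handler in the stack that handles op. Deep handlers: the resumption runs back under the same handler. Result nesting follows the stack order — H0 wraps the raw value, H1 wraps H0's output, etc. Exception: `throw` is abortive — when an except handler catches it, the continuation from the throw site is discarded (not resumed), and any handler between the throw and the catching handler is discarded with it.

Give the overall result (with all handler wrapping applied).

Step-by-step:
throw(1) @ H1 caught ⇒ 10
H2 returns [10]
= [10]

Answer: [10]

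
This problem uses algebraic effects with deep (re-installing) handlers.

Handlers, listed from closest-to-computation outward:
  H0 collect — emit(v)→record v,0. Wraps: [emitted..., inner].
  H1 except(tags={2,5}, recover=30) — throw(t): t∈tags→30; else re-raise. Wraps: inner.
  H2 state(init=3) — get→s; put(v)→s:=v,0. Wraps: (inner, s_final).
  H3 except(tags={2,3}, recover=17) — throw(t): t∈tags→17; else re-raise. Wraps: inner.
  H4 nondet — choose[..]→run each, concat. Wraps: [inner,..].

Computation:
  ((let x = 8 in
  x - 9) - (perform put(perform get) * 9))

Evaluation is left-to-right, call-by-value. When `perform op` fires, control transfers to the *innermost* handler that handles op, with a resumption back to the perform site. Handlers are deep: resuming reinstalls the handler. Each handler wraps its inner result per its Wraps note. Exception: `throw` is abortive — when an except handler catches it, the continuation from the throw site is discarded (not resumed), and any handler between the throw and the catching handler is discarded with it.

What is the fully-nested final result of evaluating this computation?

Answer: [([-1], 3)]

Evaluation trace:
get @ H2 ⇒ 3
put(3) @ H2 ⇒ s:=3
H0 returns [-1]
H1 returns [-1]
H2 returns ([-1], 3)
H3 returns ([-1], 3)
H4 returns [([-1], 3)]
= [([-1], 3)]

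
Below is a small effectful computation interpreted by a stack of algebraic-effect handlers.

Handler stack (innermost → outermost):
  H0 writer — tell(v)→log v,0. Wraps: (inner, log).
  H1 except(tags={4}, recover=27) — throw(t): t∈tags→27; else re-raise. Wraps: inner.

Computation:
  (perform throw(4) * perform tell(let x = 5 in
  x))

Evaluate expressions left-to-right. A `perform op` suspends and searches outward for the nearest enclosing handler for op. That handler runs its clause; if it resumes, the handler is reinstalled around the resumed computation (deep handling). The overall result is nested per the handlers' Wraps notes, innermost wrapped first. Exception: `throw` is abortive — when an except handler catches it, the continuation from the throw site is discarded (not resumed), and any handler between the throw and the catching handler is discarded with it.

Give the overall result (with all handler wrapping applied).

Answer: 27

Step-by-step:
throw(4) @ H1 caught ⇒ 27
= 27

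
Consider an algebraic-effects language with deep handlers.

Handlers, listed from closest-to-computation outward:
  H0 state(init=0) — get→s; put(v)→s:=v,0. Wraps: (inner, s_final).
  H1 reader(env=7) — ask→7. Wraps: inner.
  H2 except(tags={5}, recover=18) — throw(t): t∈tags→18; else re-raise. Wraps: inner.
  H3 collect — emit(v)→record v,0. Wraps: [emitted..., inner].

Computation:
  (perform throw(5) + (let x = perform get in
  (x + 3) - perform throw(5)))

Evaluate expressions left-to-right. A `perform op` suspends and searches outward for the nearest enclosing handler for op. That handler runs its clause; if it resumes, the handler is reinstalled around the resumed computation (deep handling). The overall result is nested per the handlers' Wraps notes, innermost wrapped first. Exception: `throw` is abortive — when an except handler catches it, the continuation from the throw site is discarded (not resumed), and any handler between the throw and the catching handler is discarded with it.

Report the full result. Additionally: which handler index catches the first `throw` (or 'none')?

Answer: [18] ; first throw caught by: H2

Step-by-step:
throw(5) @ H2 caught ⇒ 18
H3 returns [18]
= [18]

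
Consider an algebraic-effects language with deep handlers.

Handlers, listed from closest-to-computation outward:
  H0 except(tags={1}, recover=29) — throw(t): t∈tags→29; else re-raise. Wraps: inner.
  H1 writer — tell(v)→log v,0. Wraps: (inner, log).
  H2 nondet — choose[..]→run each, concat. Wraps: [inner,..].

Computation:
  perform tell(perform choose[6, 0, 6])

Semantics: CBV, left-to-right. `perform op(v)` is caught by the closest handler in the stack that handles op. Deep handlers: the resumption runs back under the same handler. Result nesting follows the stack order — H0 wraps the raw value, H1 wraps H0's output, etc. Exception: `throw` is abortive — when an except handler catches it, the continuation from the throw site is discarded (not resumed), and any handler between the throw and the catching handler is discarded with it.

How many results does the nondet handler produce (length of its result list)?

Evaluation trace:
choose[6, 0, 6] @ H2
  branch[0] choose=6:
    tell(6) @ H1 ⇒ log+=6
    H0 returns 0
    H1 returns (0, (6))
    H2 returns [(0, (6))]
  branch[1] choose=0:
    tell(0) @ H1 ⇒ log+=0
    H0 returns 0
    H1 returns (0, (0))
    H2 returns [(0, (0))]
  branch[2] choose=6:
    tell(6) @ H1 ⇒ log+=6
    H0 returns 0
    H1 returns (0, (6))
    H2 returns [(0, (6))]
= [(0, (6)), (0, (0)), (0, (6))]

Answer: 3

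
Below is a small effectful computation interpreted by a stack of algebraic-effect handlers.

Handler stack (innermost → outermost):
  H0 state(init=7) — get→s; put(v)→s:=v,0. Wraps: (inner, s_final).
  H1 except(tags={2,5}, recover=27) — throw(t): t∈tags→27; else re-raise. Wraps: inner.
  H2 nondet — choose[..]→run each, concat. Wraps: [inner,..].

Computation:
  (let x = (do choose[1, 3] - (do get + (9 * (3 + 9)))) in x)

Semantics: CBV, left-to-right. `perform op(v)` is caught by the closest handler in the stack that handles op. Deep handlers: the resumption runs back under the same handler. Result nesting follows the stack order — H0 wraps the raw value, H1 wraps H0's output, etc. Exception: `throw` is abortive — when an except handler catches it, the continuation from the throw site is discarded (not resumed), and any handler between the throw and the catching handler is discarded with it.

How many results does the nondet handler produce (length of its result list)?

Step-by-step:
choose[1, 3] @ H2
  branch[0] choose=1:
    get @ H0 ⇒ 7
    H0 returns (-114, 7)
    H1 returns (-114, 7)
    H2 returns [(-114, 7)]
  branch[1] choose=3:
    get @ H0 ⇒ 7
    H0 returns (-112, 7)
    H1 returns (-112, 7)
    H2 returns [(-112, 7)]
= [(-114, 7), (-112, 7)]

Answer: 2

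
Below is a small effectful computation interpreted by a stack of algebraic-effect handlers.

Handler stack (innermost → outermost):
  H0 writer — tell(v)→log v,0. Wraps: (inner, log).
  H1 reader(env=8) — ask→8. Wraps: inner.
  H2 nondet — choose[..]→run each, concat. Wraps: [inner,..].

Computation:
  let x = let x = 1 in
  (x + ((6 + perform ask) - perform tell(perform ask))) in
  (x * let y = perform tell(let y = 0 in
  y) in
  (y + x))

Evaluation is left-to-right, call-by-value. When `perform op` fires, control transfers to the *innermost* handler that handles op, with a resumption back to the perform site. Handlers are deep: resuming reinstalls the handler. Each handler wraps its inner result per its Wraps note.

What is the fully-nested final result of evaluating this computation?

Step-by-step:
ask @ H1 ⇒ 8
ask @ H1 ⇒ 8
tell(8) @ H0 ⇒ log+=8
tell(0) @ H0 ⇒ log+=0
H0 returns (225, (8, 0))
H1 returns (225, (8, 0))
H2 returns [(225, (8, 0))]
= [(225, (8, 0))]

Answer: [(225, (8, 0))]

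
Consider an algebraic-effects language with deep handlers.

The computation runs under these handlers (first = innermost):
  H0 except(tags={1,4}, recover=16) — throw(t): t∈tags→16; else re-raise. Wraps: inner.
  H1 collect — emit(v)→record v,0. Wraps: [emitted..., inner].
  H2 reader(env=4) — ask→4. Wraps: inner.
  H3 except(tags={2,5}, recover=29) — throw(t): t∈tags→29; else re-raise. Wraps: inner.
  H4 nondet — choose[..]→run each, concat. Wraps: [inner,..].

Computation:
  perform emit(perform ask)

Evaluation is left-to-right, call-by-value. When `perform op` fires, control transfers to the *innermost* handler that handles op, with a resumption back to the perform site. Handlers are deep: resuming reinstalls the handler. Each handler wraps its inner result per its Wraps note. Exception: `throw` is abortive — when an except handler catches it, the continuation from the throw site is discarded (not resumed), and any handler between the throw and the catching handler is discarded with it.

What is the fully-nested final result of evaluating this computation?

Answer: [[4, 0]]

Evaluation trace:
ask @ H2 ⇒ 4
emit(4) @ H1 ⇒ out+=4
H0 returns 0
H1 returns [4, 0]
H2 returns [4, 0]
H3 returns [4, 0]
H4 returns [[4, 0]]
= [[4, 0]]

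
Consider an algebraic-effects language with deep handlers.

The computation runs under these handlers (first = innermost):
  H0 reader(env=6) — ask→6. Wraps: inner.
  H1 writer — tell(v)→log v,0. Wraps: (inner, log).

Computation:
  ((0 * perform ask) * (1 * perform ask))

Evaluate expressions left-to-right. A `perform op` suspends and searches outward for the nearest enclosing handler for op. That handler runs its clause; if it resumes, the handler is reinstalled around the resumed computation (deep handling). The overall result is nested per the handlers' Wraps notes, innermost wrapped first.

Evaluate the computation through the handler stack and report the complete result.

Step-by-step:
ask @ H0 ⇒ 6
ask @ H0 ⇒ 6
H0 returns 0
H1 returns (0, ())
= (0, ())

Answer: (0, ())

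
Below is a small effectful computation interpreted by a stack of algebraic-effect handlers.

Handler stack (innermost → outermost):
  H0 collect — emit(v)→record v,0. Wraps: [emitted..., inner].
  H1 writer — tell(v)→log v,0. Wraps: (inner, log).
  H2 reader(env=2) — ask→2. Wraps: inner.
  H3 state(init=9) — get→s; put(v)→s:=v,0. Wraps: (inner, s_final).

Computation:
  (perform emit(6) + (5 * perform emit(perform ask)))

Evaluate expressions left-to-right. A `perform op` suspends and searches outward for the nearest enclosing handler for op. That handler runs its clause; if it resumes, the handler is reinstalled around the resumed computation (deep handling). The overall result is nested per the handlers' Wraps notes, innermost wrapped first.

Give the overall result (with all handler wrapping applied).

Answer: (([6, 2, 0], ()), 9)

Evaluation trace:
emit(6) @ H0 ⇒ out+=6
ask @ H2 ⇒ 2
emit(2) @ H0 ⇒ out+=2
H0 returns [6, 2, 0]
H1 returns ([6, 2, 0], ())
H2 returns ([6, 2, 0], ())
H3 returns (([6, 2, 0], ()), 9)
= (([6, 2, 0], ()), 9)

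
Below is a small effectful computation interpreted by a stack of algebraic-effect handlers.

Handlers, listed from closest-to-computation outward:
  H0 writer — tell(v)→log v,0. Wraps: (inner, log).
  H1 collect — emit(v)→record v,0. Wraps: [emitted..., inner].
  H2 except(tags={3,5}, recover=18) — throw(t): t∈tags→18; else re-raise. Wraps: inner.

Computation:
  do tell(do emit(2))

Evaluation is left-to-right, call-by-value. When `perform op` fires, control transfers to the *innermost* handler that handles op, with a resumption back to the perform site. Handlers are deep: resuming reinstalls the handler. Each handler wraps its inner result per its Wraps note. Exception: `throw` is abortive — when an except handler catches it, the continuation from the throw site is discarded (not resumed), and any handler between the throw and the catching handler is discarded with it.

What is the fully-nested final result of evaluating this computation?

Working:
emit(2) @ H1 ⇒ out+=2
tell(0) @ H0 ⇒ log+=0
H0 returns (0, (0))
H1 returns [2, (0, (0))]
H2 returns [2, (0, (0))]
= [2, (0, (0))]

Answer: [2, (0, (0))]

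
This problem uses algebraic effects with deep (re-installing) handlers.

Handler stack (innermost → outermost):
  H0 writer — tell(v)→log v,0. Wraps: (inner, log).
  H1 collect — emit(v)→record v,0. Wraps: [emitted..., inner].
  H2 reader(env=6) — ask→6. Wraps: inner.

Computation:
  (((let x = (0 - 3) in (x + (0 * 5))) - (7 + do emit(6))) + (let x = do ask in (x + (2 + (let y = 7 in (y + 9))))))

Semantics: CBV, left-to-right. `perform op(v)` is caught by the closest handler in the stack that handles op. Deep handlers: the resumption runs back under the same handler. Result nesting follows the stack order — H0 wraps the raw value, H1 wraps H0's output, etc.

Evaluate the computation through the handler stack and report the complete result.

Answer: [6, (14, ())]

Step-by-step:
emit(6) @ H1 ⇒ out+=6
ask @ H2 ⇒ 6
H0 returns (14, ())
H1 returns [6, (14, ())]
H2 returns [6, (14, ())]
= [6, (14, ())]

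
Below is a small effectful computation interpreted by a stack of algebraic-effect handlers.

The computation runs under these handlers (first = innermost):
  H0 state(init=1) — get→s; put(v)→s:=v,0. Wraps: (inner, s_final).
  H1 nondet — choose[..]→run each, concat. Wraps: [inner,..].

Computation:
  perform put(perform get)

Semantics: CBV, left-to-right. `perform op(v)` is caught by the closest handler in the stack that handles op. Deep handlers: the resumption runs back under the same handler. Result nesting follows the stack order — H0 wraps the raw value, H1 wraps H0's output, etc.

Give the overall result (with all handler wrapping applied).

Working:
get @ H0 ⇒ 1
put(1) @ H0 ⇒ s:=1
H0 returns (0, 1)
H1 returns [(0, 1)]
= [(0, 1)]

Answer: [(0, 1)]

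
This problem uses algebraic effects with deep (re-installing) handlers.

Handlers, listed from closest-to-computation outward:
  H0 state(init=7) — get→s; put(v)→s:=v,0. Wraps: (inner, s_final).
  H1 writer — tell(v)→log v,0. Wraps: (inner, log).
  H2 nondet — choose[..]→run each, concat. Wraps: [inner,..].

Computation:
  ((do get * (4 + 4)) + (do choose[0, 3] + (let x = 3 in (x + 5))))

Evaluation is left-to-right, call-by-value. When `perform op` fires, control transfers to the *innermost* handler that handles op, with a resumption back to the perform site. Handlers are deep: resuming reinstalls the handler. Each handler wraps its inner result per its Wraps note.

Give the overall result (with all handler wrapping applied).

Answer: [((64, 7), ()), ((67, 7), ())]

Evaluation trace:
get @ H0 ⇒ 7
choose[0, 3] @ H2
  branch[0] choose=0:
    H0 returns (64, 7)
    H1 returns ((64, 7), ())
    H2 returns [((64, 7), ())]
  branch[1] choose=3:
    H0 returns (67, 7)
    H1 returns ((67, 7), ())
    H2 returns [((67, 7), ())]
= [((64, 7), ()), ((67, 7), ())]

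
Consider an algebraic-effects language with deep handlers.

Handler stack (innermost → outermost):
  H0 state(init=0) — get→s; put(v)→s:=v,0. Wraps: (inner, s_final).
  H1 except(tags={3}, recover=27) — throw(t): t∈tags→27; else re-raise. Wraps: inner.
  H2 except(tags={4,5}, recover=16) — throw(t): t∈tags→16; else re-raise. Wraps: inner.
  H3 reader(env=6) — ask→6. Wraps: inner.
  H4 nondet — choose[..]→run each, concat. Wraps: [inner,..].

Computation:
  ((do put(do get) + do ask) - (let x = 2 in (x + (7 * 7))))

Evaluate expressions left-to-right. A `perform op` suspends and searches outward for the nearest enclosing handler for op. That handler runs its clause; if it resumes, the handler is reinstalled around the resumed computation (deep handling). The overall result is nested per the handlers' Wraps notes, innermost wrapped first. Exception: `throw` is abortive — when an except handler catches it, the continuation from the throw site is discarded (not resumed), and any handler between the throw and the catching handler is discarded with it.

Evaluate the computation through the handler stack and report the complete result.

Step-by-step:
get @ H0 ⇒ 0
put(0) @ H0 ⇒ s:=0
ask @ H3 ⇒ 6
H0 returns (-45, 0)
H1 returns (-45, 0)
H2 returns (-45, 0)
H3 returns (-45, 0)
H4 returns [(-45, 0)]
= [(-45, 0)]

Answer: [(-45, 0)]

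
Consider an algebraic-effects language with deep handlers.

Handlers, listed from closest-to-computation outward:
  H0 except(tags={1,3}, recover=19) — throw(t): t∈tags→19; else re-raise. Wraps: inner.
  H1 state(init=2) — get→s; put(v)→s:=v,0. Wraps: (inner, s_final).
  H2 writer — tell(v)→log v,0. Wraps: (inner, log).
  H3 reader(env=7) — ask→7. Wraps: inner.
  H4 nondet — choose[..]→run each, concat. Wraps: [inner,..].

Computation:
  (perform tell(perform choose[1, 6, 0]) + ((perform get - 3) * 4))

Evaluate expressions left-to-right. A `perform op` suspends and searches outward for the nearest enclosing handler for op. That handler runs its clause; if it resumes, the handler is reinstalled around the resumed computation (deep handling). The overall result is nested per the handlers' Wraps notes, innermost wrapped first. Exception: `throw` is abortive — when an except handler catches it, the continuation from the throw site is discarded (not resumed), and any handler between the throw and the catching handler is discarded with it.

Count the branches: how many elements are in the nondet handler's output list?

Answer: 3

Step-by-step:
choose[1, 6, 0] @ H4
  branch[0] choose=1:
    tell(1) @ H2 ⇒ log+=1
    get @ H1 ⇒ 2
    H0 returns -4
    H1 returns (-4, 2)
    H2 returns ((-4, 2), (1))
    H3 returns ((-4, 2), (1))
    H4 returns [((-4, 2), (1))]
  branch[1] choose=6:
    tell(6) @ H2 ⇒ log+=6
    get @ H1 ⇒ 2
    H0 returns -4
    H1 returns (-4, 2)
    H2 returns ((-4, 2), (6))
    H3 returns ((-4, 2), (6))
    H4 returns [((-4, 2), (6))]
  branch[2] choose=0:
    tell(0) @ H2 ⇒ log+=0
    get @ H1 ⇒ 2
    H0 returns -4
    H1 returns (-4, 2)
    H2 returns ((-4, 2), (0))
    H3 returns ((-4, 2), (0))
    H4 returns [((-4, 2), (0))]
= [((-4, 2), (1)), ((-4, 2), (6)), ((-4, 2), (0))]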